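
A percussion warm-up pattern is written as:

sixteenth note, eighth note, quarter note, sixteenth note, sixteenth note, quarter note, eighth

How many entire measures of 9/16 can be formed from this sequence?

One bar of 9/16 = 9 sixteenth notes.
In sixteenth notes: sixteenth note = 1; eighth note = 2; quarter note = 4; sixteenth note = 1; sixteenth note = 1; quarter note = 4; eighth = 2.
Sum: 1 + 2 + 4 + 1 + 1 + 4 + 2 = 15.
15 ÷ 9 = 1 complete bar with 6 left over.

1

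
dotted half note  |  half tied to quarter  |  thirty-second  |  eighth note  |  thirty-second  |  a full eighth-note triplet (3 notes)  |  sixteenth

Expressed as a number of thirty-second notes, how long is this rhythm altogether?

In thirty-second notes: dotted half note = 24; half tied to quarter (half + quarter) = 24; thirty-second = 1; eighth note = 4; thirty-second = 1; a full eighth-note triplet (3 notes) (three triplet eighths span one quarter) = 8; sixteenth = 2.
Sum: 24 + 24 + 1 + 4 + 1 + 8 + 2 = 64 thirty-second notes.

64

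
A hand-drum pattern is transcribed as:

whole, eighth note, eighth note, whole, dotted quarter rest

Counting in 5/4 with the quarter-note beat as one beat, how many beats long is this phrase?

10.5

One quarter-note beat = 2 eighth notes.
Convert each value to eighth notes: whole = 8; eighth note = 1; eighth note = 1; whole = 8; dotted quarter rest = 3.
Adding: 8 + 1 + 1 + 8 + 3 = 21.
21 ÷ 2 = 10.5 beats.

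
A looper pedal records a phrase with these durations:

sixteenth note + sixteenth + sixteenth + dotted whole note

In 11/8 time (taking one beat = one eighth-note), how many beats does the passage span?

13.5

One eighth-note beat = 2 sixteenth notes.
Each duration in sixteenth notes: sixteenth note = 1; sixteenth = 1; sixteenth = 1; dotted whole note = 24.
Sum: 1 + 1 + 1 + 24 = 27.
27 ÷ 2 = 13.5 beats.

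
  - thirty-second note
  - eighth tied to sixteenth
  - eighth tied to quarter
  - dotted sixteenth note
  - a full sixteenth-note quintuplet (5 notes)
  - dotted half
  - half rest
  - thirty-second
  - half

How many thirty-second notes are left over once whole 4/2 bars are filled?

One bar of 4/2 = 64 thirty-second notes.
Express everything in thirty-second notes: thirty-second note = 1; eighth tied to sixteenth (eighth + sixteenth) = 6; eighth tied to quarter (eighth + quarter) = 12; dotted sixteenth note = 3; a full sixteenth-note quintuplet (5 notes) (five quintuplet sixteenths span one quarter) = 8; dotted half = 24; half rest = 16; thirty-second = 1; half = 16.
Sum: 1 + 6 + 12 + 3 + 8 + 24 + 16 + 1 + 16 = 87.
87 ÷ 64 = 1 complete bar with 23 thirty-second notes remaining.

23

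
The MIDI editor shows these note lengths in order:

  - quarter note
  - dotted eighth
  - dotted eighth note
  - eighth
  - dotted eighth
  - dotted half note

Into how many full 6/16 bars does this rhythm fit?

One bar of 6/16 = 6 sixteenth notes.
Express everything in sixteenth notes: quarter note = 4; dotted eighth = 3; dotted eighth note = 3; eighth = 2; dotted eighth = 3; dotted half note = 12.
Total: 4 + 3 + 3 + 2 + 3 + 12 = 27.
27 ÷ 6 = 4 complete bars with 3 left over.

4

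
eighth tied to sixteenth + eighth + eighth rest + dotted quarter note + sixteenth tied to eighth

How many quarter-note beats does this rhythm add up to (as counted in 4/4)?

4

One quarter-note beat = 4 sixteenth notes.
Working in sixteenth notes: eighth tied to sixteenth (eighth + sixteenth) = 3; eighth = 2; eighth rest = 2; dotted quarter note = 6; sixteenth tied to eighth (sixteenth + eighth) = 3.
Total: 3 + 2 + 2 + 6 + 3 = 16.
16 ÷ 4 = 4 beats.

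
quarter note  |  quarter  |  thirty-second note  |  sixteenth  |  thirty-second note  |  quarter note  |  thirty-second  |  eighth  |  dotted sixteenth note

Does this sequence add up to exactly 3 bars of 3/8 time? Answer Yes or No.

Yes

One bar of 3/8 = 12 thirty-second notes, so 3 bars = 36.
In thirty-second notes: quarter note = 8; quarter = 8; thirty-second note = 1; sixteenth = 2; thirty-second note = 1; quarter note = 8; thirty-second = 1; eighth = 4; dotted sixteenth note = 3.
Total: 8 + 8 + 1 + 2 + 1 + 8 + 1 + 4 + 3 = 36.
36 equals 36, so the answer is Yes.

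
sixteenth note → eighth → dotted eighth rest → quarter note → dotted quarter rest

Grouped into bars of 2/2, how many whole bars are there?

One bar of 2/2 = 16 sixteenth notes.
Convert each value to sixteenth notes: sixteenth note = 1; eighth = 2; dotted eighth rest = 3; quarter note = 4; dotted quarter rest = 6.
Altogether 1 + 2 + 3 + 4 + 6 = 16.
16 ÷ 16 = 1 complete bar with 0 left over.

1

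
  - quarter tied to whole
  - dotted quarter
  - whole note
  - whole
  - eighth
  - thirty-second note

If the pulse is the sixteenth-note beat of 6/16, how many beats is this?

60.5

One sixteenth-note beat = 2 thirty-second notes.
Express everything in thirty-second notes: quarter tied to whole (quarter + whole) = 40; dotted quarter = 12; whole note = 32; whole = 32; eighth = 4; thirty-second note = 1.
Adding: 40 + 12 + 32 + 32 + 4 + 1 = 121.
121 ÷ 2 = 60.5 beats.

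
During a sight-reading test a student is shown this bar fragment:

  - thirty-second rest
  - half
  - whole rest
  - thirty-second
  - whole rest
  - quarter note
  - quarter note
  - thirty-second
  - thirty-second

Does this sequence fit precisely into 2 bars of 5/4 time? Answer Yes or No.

No

One bar of 5/4 = 40 thirty-second notes, so 2 bars = 80.
Each duration in thirty-second notes: thirty-second rest = 1; half = 16; whole rest = 32; thirty-second = 1; whole rest = 32; quarter note = 8; quarter note = 8; thirty-second = 1; thirty-second = 1.
Altogether 1 + 16 + 32 + 1 + 32 + 8 + 8 + 1 + 1 = 100.
100 exceeds 80, so the answer is No.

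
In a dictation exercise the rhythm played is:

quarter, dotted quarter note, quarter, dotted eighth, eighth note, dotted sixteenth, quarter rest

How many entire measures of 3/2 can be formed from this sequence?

One bar of 3/2 = 48 thirty-second notes.
Each duration in thirty-second notes: quarter = 8; dotted quarter note = 12; quarter = 8; dotted eighth = 6; eighth note = 4; dotted sixteenth = 3; quarter rest = 8.
Adding: 8 + 12 + 8 + 6 + 4 + 3 + 8 = 49.
49 ÷ 48 = 1 complete bar with 1 left over.

1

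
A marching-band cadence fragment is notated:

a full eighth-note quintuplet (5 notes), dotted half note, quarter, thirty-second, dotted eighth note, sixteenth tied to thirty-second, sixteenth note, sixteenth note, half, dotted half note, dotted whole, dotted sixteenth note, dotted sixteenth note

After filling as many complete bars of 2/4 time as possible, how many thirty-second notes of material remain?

One bar of 2/4 = 16 thirty-second notes.
Each duration in thirty-second notes: a full eighth-note quintuplet (5 notes) (five quintuplet eighths span one half) = 16; dotted half note = 24; quarter = 8; thirty-second = 1; dotted eighth note = 6; sixteenth tied to thirty-second (sixteenth + thirty-second) = 3; sixteenth note = 2; sixteenth note = 2; half = 16; dotted half note = 24; dotted whole = 48; dotted sixteenth note = 3; dotted sixteenth note = 3.
Altogether 16 + 24 + 8 + 1 + 6 + 3 + 2 + 2 + 16 + 24 + 48 + 3 + 3 = 156.
156 ÷ 16 = 9 complete bars with 12 thirty-second notes remaining.

12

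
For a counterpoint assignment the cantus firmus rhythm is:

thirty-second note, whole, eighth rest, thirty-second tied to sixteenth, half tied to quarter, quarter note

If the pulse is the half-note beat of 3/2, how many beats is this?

One half-note beat = 16 thirty-second notes.
Each duration in thirty-second notes: thirty-second note = 1; whole = 32; eighth rest = 4; thirty-second tied to sixteenth (thirty-second + sixteenth) = 3; half tied to quarter (half + quarter) = 24; quarter note = 8.
Altogether 1 + 32 + 4 + 3 + 24 + 8 = 72.
72 ÷ 16 = 4.5 beats.

4.5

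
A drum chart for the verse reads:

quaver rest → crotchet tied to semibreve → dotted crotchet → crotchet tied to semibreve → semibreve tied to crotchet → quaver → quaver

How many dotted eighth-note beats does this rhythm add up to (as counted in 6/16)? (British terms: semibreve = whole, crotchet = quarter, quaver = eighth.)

24

One dotted eighth-note beat = 3 sixteenth notes.
Convert each value to sixteenth notes: quaver rest = 2; crotchet tied to semibreve (crotchet + semibreve) = 20; dotted crotchet = 6; crotchet tied to semibreve (crotchet + semibreve) = 20; semibreve tied to crotchet (semibreve + crotchet) = 20; quaver = 2; quaver = 2.
Total: 2 + 20 + 6 + 20 + 20 + 2 + 2 = 72.
72 ÷ 3 = 24 beats.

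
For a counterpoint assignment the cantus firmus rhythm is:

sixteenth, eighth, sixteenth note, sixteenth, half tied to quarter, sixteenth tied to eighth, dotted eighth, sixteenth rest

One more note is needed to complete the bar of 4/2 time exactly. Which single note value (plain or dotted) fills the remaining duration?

half note

The bar of 4/2 = 32 sixteenth notes.
Express everything in sixteenth notes: sixteenth = 1; eighth = 2; sixteenth note = 1; sixteenth = 1; half tied to quarter (half + quarter) = 12; sixteenth tied to eighth (sixteenth + eighth) = 3; dotted eighth = 3; sixteenth rest = 1.
Adding: 1 + 2 + 1 + 1 + 12 + 3 + 3 + 1 = 24.
Remaining: 32 − 24 = 8 sixteenth notes, which is a half note.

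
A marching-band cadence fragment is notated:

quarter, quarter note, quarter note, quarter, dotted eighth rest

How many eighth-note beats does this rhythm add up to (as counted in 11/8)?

9.5

One eighth-note beat = 2 sixteenth notes.
Each duration in sixteenth notes: quarter = 4; quarter note = 4; quarter note = 4; quarter = 4; dotted eighth rest = 3.
Adding: 4 + 4 + 4 + 4 + 3 = 19.
19 ÷ 2 = 9.5 beats.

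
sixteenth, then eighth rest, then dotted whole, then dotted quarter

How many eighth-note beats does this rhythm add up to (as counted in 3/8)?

One eighth-note beat = 2 sixteenth notes.
In sixteenth notes: sixteenth = 1; eighth rest = 2; dotted whole = 24; dotted quarter = 6.
Altogether 1 + 2 + 24 + 6 = 33.
33 ÷ 2 = 16.5 beats.

16.5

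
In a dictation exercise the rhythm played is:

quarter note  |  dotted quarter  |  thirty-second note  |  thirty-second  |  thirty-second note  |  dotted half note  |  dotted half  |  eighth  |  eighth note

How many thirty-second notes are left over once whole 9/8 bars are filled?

One bar of 9/8 = 36 thirty-second notes.
Each duration in thirty-second notes: quarter note = 8; dotted quarter = 12; thirty-second note = 1; thirty-second = 1; thirty-second note = 1; dotted half note = 24; dotted half = 24; eighth = 4; eighth note = 4.
Altogether 8 + 12 + 1 + 1 + 1 + 24 + 24 + 4 + 4 = 79.
79 ÷ 36 = 2 complete bars with 7 thirty-second notes remaining.

7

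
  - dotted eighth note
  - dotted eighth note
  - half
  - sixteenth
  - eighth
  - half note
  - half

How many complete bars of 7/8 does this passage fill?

One bar of 7/8 = 14 sixteenth notes.
Each duration in sixteenth notes: dotted eighth note = 3; dotted eighth note = 3; half = 8; sixteenth = 1; eighth = 2; half note = 8; half = 8.
Sum: 3 + 3 + 8 + 1 + 2 + 8 + 8 = 33.
33 ÷ 14 = 2 complete bars with 5 left over.

2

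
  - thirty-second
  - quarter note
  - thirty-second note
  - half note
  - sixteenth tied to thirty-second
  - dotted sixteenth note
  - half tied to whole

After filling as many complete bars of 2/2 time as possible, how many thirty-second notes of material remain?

16

One bar of 2/2 = 32 thirty-second notes.
In thirty-second notes: thirty-second = 1; quarter note = 8; thirty-second note = 1; half note = 16; sixteenth tied to thirty-second (sixteenth + thirty-second) = 3; dotted sixteenth note = 3; half tied to whole (half + whole) = 48.
Altogether 1 + 8 + 1 + 16 + 3 + 3 + 48 = 80.
80 ÷ 32 = 2 complete bars with 16 thirty-second notes remaining.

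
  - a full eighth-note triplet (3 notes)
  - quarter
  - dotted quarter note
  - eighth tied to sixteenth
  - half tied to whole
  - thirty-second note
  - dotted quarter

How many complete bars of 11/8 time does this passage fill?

2

One bar of 11/8 = 44 thirty-second notes.
In thirty-second notes: a full eighth-note triplet (3 notes) (three triplet eighths span one quarter) = 8; quarter = 8; dotted quarter note = 12; eighth tied to sixteenth (eighth + sixteenth) = 6; half tied to whole (half + whole) = 48; thirty-second note = 1; dotted quarter = 12.
Altogether 8 + 8 + 12 + 6 + 48 + 1 + 12 = 95.
95 ÷ 44 = 2 complete bars with 7 left over.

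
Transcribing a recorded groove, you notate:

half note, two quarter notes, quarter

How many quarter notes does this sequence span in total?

Express everything in quarter notes: half note = 2; quarter note = 1; quarter note = 1; quarter = 1.
Altogether 2 + 1 + 1 + 1 = 5 quarter notes.

5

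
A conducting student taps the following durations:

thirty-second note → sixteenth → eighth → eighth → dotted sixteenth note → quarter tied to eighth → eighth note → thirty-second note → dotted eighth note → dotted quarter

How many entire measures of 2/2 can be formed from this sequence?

One bar of 2/2 = 32 thirty-second notes.
Express everything in thirty-second notes: thirty-second note = 1; sixteenth = 2; eighth = 4; eighth = 4; dotted sixteenth note = 3; quarter tied to eighth (quarter + eighth) = 12; eighth note = 4; thirty-second note = 1; dotted eighth note = 6; dotted quarter = 12.
Sum: 1 + 2 + 4 + 4 + 3 + 12 + 4 + 1 + 6 + 12 = 49.
49 ÷ 32 = 1 complete bar with 17 left over.

1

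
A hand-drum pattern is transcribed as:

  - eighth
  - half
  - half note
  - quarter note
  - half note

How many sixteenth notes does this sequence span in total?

Each duration in sixteenth notes: eighth = 2; half = 8; half note = 8; quarter note = 4; half note = 8.
Altogether 2 + 8 + 8 + 4 + 8 = 30 sixteenth notes.

30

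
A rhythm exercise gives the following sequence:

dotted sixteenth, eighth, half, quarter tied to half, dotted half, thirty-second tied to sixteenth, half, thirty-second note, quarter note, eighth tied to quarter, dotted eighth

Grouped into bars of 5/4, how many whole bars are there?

One bar of 5/4 = 40 thirty-second notes.
Working in thirty-second notes: dotted sixteenth = 3; eighth = 4; half = 16; quarter tied to half (quarter + half) = 24; dotted half = 24; thirty-second tied to sixteenth (thirty-second + sixteenth) = 3; half = 16; thirty-second note = 1; quarter note = 8; eighth tied to quarter (eighth + quarter) = 12; dotted eighth = 6.
Total: 3 + 4 + 16 + 24 + 24 + 3 + 16 + 1 + 8 + 12 + 6 = 117.
117 ÷ 40 = 2 complete bars with 37 left over.

2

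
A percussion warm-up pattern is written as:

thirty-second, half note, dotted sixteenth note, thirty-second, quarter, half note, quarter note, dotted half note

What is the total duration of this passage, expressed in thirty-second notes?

Each duration in thirty-second notes: thirty-second = 1; half note = 16; dotted sixteenth note = 3; thirty-second = 1; quarter = 8; half note = 16; quarter note = 8; dotted half note = 24.
Adding: 1 + 16 + 3 + 1 + 8 + 16 + 8 + 24 = 77 thirty-second notes.

77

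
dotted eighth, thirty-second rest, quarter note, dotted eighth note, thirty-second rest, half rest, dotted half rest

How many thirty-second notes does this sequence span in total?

Convert each value to thirty-second notes: dotted eighth = 6; thirty-second rest = 1; quarter note = 8; dotted eighth note = 6; thirty-second rest = 1; half rest = 16; dotted half rest = 24.
Total: 6 + 1 + 8 + 6 + 1 + 16 + 24 = 62 thirty-second notes.

62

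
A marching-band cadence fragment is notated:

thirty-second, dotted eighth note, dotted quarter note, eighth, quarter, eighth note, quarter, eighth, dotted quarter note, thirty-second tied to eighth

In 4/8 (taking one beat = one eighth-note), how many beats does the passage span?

One eighth-note beat = 4 thirty-second notes.
In thirty-second notes: thirty-second = 1; dotted eighth note = 6; dotted quarter note = 12; eighth = 4; quarter = 8; eighth note = 4; quarter = 8; eighth = 4; dotted quarter note = 12; thirty-second tied to eighth (thirty-second + eighth) = 5.
Altogether 1 + 6 + 12 + 4 + 8 + 4 + 8 + 4 + 12 + 5 = 64.
64 ÷ 4 = 16 beats.

16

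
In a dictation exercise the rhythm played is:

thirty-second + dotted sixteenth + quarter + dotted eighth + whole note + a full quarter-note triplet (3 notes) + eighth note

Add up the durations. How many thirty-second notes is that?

Express everything in thirty-second notes: thirty-second = 1; dotted sixteenth = 3; quarter = 8; dotted eighth = 6; whole note = 32; a full quarter-note triplet (3 notes) (three triplet quarters span one half) = 16; eighth note = 4.
Altogether 1 + 3 + 8 + 6 + 32 + 16 + 4 = 70 thirty-second notes.

70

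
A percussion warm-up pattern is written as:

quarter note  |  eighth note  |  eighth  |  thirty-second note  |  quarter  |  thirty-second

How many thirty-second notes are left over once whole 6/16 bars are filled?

One bar of 6/16 = 12 thirty-second notes.
Convert each value to thirty-second notes: quarter note = 8; eighth note = 4; eighth = 4; thirty-second note = 1; quarter = 8; thirty-second = 1.
Sum: 8 + 4 + 4 + 1 + 8 + 1 = 26.
26 ÷ 12 = 2 complete bars with 2 thirty-second notes remaining.

2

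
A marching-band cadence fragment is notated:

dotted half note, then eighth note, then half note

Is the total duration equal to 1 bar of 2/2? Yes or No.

One bar of 2/2 = 8 eighth notes.
Working in eighth notes: dotted half note = 6; eighth note = 1; half note = 4.
Sum: 6 + 1 + 4 = 11.
11 exceeds 8, so the answer is No.

No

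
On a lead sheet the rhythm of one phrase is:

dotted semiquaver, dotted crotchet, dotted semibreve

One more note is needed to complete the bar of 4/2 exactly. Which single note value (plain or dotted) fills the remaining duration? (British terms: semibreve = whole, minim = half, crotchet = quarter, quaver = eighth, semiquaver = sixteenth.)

thirty-second note

The bar of 4/2 = 64 thirty-second notes.
Convert each value to thirty-second notes: dotted semiquaver = 3; dotted crotchet = 12; dotted semibreve = 48.
Total: 3 + 12 + 48 = 63.
Remaining: 64 − 63 = 1 thirty-second note, which is a thirty-second note.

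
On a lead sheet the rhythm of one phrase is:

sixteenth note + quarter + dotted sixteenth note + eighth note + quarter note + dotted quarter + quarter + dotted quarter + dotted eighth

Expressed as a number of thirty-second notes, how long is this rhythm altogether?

Working in thirty-second notes: sixteenth note = 2; quarter = 8; dotted sixteenth note = 3; eighth note = 4; quarter note = 8; dotted quarter = 12; quarter = 8; dotted quarter = 12; dotted eighth = 6.
Sum: 2 + 8 + 3 + 4 + 8 + 12 + 8 + 12 + 6 = 63 thirty-second notes.

63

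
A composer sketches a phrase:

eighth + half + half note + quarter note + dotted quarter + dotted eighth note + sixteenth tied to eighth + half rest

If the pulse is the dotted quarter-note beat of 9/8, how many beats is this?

7

One dotted quarter-note beat = 6 sixteenth notes.
In sixteenth notes: eighth = 2; half = 8; half note = 8; quarter note = 4; dotted quarter = 6; dotted eighth note = 3; sixteenth tied to eighth (sixteenth + eighth) = 3; half rest = 8.
Total: 2 + 8 + 8 + 4 + 6 + 3 + 3 + 8 = 42.
42 ÷ 6 = 7 beats.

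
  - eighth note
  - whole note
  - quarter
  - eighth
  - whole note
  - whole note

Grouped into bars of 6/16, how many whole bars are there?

9

One bar of 6/16 = 3 eighth notes.
Working in eighth notes: eighth note = 1; whole note = 8; quarter = 2; eighth = 1; whole note = 8; whole note = 8.
Sum: 1 + 8 + 2 + 1 + 8 + 8 = 28.
28 ÷ 3 = 9 complete bars with 1 left over.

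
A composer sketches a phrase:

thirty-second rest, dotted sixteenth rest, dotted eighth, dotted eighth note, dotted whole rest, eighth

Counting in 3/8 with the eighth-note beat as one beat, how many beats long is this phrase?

One eighth-note beat = 4 thirty-second notes.
Each duration in thirty-second notes: thirty-second rest = 1; dotted sixteenth rest = 3; dotted eighth = 6; dotted eighth note = 6; dotted whole rest = 48; eighth = 4.
Sum: 1 + 3 + 6 + 6 + 48 + 4 = 68.
68 ÷ 4 = 17 beats.

17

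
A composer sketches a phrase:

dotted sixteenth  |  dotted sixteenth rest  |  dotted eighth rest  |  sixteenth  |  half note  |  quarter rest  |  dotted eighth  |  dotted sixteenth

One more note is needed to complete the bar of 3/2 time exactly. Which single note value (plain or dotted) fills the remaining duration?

The bar of 3/2 = 48 thirty-second notes.
In thirty-second notes: dotted sixteenth = 3; dotted sixteenth rest = 3; dotted eighth rest = 6; sixteenth = 2; half note = 16; quarter rest = 8; dotted eighth = 6; dotted sixteenth = 3.
Total: 3 + 3 + 6 + 2 + 16 + 8 + 6 + 3 = 47.
Remaining: 48 − 47 = 1 thirty-second note, which is a thirty-second note.

thirty-second note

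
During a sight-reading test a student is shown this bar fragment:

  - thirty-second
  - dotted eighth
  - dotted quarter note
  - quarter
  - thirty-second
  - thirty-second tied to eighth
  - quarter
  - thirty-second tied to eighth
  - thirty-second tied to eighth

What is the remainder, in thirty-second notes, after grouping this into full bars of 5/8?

One bar of 5/8 = 20 thirty-second notes.
Convert each value to thirty-second notes: thirty-second = 1; dotted eighth = 6; dotted quarter note = 12; quarter = 8; thirty-second = 1; thirty-second tied to eighth (thirty-second + eighth) = 5; quarter = 8; thirty-second tied to eighth (thirty-second + eighth) = 5; thirty-second tied to eighth (thirty-second + eighth) = 5.
Adding: 1 + 6 + 12 + 8 + 1 + 5 + 8 + 5 + 5 = 51.
51 ÷ 20 = 2 complete bars with 11 thirty-second notes remaining.

11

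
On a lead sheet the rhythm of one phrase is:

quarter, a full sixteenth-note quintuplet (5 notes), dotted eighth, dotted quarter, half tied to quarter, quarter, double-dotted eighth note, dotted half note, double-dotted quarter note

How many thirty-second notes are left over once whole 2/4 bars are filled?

One bar of 2/4 = 16 thirty-second notes.
Express everything in thirty-second notes: quarter = 8; a full sixteenth-note quintuplet (5 notes) (five quintuplet sixteenths span one quarter) = 8; dotted eighth = 6; dotted quarter = 12; half tied to quarter (half + quarter) = 24; quarter = 8; double-dotted eighth note = 7; dotted half note = 24; double-dotted quarter note = 14.
Altogether 8 + 8 + 6 + 12 + 24 + 8 + 7 + 24 + 14 = 111.
111 ÷ 16 = 6 complete bars with 15 thirty-second notes remaining.

15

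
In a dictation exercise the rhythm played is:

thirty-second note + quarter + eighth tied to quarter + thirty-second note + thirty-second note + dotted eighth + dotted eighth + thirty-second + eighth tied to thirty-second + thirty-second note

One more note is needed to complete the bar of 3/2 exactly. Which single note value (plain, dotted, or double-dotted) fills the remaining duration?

dotted eighth note

The bar of 3/2 = 48 thirty-second notes.
Express everything in thirty-second notes: thirty-second note = 1; quarter = 8; eighth tied to quarter (eighth + quarter) = 12; thirty-second note = 1; thirty-second note = 1; dotted eighth = 6; dotted eighth = 6; thirty-second = 1; eighth tied to thirty-second (eighth + thirty-second) = 5; thirty-second note = 1.
Total: 1 + 8 + 12 + 1 + 1 + 6 + 6 + 1 + 5 + 1 = 42.
Remaining: 48 − 42 = 6 thirty-second notes, which is a dotted eighth note.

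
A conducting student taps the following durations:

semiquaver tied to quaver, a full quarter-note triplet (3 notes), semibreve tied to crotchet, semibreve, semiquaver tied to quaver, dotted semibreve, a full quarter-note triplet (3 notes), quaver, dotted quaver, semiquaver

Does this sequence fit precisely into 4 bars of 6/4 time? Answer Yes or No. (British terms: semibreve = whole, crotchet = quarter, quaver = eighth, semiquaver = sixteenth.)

One bar of 6/4 = 24 sixteenth notes, so 4 bars = 96.
Working in sixteenth notes: semiquaver tied to quaver (semiquaver + quaver) = 3; a full quarter-note triplet (3 notes) (three triplet quarters span one half) = 8; semibreve tied to crotchet (semibreve + crotchet) = 20; semibreve = 16; semiquaver tied to quaver (semiquaver + quaver) = 3; dotted semibreve = 24; a full quarter-note triplet (3 notes) (three triplet quarters span one half) = 8; quaver = 2; dotted quaver = 3; semiquaver = 1.
Sum: 3 + 8 + 20 + 16 + 3 + 24 + 8 + 2 + 3 + 1 = 88.
88 falls short of 96, so the answer is No.

No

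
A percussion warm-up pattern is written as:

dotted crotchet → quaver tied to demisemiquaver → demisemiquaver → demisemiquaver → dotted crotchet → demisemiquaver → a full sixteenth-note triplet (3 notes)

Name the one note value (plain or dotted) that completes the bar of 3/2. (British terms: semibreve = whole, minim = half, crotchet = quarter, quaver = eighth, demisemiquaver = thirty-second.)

dotted quarter note

The bar of 3/2 = 48 thirty-second notes.
Each duration in thirty-second notes: dotted crotchet = 12; quaver tied to demisemiquaver (quaver + demisemiquaver) = 5; demisemiquaver = 1; demisemiquaver = 1; dotted crotchet = 12; demisemiquaver = 1; a full sixteenth-note triplet (3 notes) (three triplet sixteenths span one eighth) = 4.
Total: 12 + 5 + 1 + 1 + 12 + 1 + 4 = 36.
Remaining: 48 − 36 = 12 thirty-second notes, which is a dotted quarter note.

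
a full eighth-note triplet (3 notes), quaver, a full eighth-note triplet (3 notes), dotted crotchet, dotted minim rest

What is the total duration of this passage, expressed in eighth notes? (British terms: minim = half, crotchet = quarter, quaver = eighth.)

14

Convert each value to eighth notes: a full eighth-note triplet (3 notes) (three triplet eighths span one quarter) = 2; quaver = 1; a full eighth-note triplet (3 notes) (three triplet eighths span one quarter) = 2; dotted crotchet = 3; dotted minim rest = 6.
Total: 2 + 1 + 2 + 3 + 6 = 14 eighth notes.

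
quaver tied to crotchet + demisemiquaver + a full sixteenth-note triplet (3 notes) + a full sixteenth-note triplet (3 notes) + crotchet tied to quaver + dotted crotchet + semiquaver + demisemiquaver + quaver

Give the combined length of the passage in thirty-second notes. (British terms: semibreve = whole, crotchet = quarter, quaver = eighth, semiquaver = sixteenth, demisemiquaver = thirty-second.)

In thirty-second notes: quaver tied to crotchet (quaver + crotchet) = 12; demisemiquaver = 1; a full sixteenth-note triplet (3 notes) (three triplet sixteenths span one eighth) = 4; a full sixteenth-note triplet (3 notes) (three triplet sixteenths span one eighth) = 4; crotchet tied to quaver (crotchet + quaver) = 12; dotted crotchet = 12; semiquaver = 2; demisemiquaver = 1; quaver = 4.
Total: 12 + 1 + 4 + 4 + 12 + 12 + 2 + 1 + 4 = 52 thirty-second notes.

52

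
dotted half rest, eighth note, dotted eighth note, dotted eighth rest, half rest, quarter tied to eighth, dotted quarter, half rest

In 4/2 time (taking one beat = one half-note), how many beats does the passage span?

6

One half-note beat = 8 sixteenth notes.
Working in sixteenth notes: dotted half rest = 12; eighth note = 2; dotted eighth note = 3; dotted eighth rest = 3; half rest = 8; quarter tied to eighth (quarter + eighth) = 6; dotted quarter = 6; half rest = 8.
Altogether 12 + 2 + 3 + 3 + 8 + 6 + 6 + 8 = 48.
48 ÷ 8 = 6 beats.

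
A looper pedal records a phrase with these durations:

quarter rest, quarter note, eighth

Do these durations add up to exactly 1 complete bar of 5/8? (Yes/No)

Yes

One bar of 5/8 = 5 eighth notes.
In eighth notes: quarter rest = 2; quarter note = 2; eighth = 1.
Adding: 2 + 2 + 1 = 5.
5 equals 5, so the answer is Yes.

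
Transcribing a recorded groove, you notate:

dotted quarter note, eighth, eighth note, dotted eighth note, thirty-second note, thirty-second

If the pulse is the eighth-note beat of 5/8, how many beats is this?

7

One eighth-note beat = 4 thirty-second notes.
Express everything in thirty-second notes: dotted quarter note = 12; eighth = 4; eighth note = 4; dotted eighth note = 6; thirty-second note = 1; thirty-second = 1.
Total: 12 + 4 + 4 + 6 + 1 + 1 = 28.
28 ÷ 4 = 7 beats.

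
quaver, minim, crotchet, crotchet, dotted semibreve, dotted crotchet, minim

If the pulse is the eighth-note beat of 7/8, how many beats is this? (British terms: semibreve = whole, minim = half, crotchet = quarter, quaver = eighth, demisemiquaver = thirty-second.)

28

One eighth-note beat = 2 sixteenth notes.
Convert each value to sixteenth notes: quaver = 2; minim = 8; crotchet = 4; crotchet = 4; dotted semibreve = 24; dotted crotchet = 6; minim = 8.
Altogether 2 + 8 + 4 + 4 + 24 + 6 + 8 = 56.
56 ÷ 2 = 28 beats.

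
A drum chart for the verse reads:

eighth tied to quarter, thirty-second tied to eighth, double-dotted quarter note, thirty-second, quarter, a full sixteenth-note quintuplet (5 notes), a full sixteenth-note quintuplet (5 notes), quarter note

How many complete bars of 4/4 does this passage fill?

One bar of 4/4 = 32 thirty-second notes.
Working in thirty-second notes: eighth tied to quarter (eighth + quarter) = 12; thirty-second tied to eighth (thirty-second + eighth) = 5; double-dotted quarter note = 14; thirty-second = 1; quarter = 8; a full sixteenth-note quintuplet (5 notes) (five quintuplet sixteenths span one quarter) = 8; a full sixteenth-note quintuplet (5 notes) (five quintuplet sixteenths span one quarter) = 8; quarter note = 8.
Total: 12 + 5 + 14 + 1 + 8 + 8 + 8 + 8 = 64.
64 ÷ 32 = 2 complete bars with 0 left over.

2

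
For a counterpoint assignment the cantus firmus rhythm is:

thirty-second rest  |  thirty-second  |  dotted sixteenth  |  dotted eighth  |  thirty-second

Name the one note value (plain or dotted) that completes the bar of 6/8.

The bar of 6/8 = 24 thirty-second notes.
Working in thirty-second notes: thirty-second rest = 1; thirty-second = 1; dotted sixteenth = 3; dotted eighth = 6; thirty-second = 1.
Adding: 1 + 1 + 3 + 6 + 1 = 12.
Remaining: 24 − 12 = 12 thirty-second notes, which is a dotted quarter note.

dotted quarter note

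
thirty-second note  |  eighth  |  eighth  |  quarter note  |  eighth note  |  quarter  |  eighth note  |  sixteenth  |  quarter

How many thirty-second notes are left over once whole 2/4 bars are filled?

11

One bar of 2/4 = 16 thirty-second notes.
Express everything in thirty-second notes: thirty-second note = 1; eighth = 4; eighth = 4; quarter note = 8; eighth note = 4; quarter = 8; eighth note = 4; sixteenth = 2; quarter = 8.
Adding: 1 + 4 + 4 + 8 + 4 + 8 + 4 + 2 + 8 = 43.
43 ÷ 16 = 2 complete bars with 11 thirty-second notes remaining.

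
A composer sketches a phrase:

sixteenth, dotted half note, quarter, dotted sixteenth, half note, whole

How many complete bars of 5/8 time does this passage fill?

One bar of 5/8 = 20 thirty-second notes.
Express everything in thirty-second notes: sixteenth = 2; dotted half note = 24; quarter = 8; dotted sixteenth = 3; half note = 16; whole = 32.
Altogether 2 + 24 + 8 + 3 + 16 + 32 = 85.
85 ÷ 20 = 4 complete bars with 5 left over.

4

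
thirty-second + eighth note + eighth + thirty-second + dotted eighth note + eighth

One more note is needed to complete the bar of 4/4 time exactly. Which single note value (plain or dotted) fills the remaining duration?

dotted quarter note

The bar of 4/4 = 32 thirty-second notes.
In thirty-second notes: thirty-second = 1; eighth note = 4; eighth = 4; thirty-second = 1; dotted eighth note = 6; eighth = 4.
Total: 1 + 4 + 4 + 1 + 6 + 4 = 20.
Remaining: 32 − 20 = 12 thirty-second notes, which is a dotted quarter note.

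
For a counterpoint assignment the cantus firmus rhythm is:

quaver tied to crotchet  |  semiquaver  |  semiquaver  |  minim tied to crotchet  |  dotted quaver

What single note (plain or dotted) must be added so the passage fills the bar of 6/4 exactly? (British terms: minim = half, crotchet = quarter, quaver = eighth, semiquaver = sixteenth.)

sixteenth note

The bar of 6/4 = 24 sixteenth notes.
In sixteenth notes: quaver tied to crotchet (quaver + crotchet) = 6; semiquaver = 1; semiquaver = 1; minim tied to crotchet (minim + crotchet) = 12; dotted quaver = 3.
Sum: 6 + 1 + 1 + 12 + 3 = 23.
Remaining: 24 − 23 = 1 sixteenth note, which is a sixteenth note.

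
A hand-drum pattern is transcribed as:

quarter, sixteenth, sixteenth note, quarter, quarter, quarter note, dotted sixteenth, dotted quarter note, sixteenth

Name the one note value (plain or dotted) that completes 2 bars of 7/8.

2 bars of 7/8 = 56 thirty-second notes.
Working in thirty-second notes: quarter = 8; sixteenth = 2; sixteenth note = 2; quarter = 8; quarter = 8; quarter note = 8; dotted sixteenth = 3; dotted quarter note = 12; sixteenth = 2.
Altogether 8 + 2 + 2 + 8 + 8 + 8 + 3 + 12 + 2 = 53.
Remaining: 56 − 53 = 3 thirty-second notes, which is a dotted sixteenth note.

dotted sixteenth note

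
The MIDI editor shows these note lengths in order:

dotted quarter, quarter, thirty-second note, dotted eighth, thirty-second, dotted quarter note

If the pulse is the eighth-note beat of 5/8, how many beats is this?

10

One eighth-note beat = 4 thirty-second notes.
In thirty-second notes: dotted quarter = 12; quarter = 8; thirty-second note = 1; dotted eighth = 6; thirty-second = 1; dotted quarter note = 12.
Sum: 12 + 8 + 1 + 6 + 1 + 12 = 40.
40 ÷ 4 = 10 beats.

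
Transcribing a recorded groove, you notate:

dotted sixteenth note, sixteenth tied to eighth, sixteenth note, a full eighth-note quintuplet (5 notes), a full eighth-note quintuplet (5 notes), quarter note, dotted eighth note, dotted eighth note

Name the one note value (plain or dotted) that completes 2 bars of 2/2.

thirty-second note

2 bars of 2/2 = 64 thirty-second notes.
Working in thirty-second notes: dotted sixteenth note = 3; sixteenth tied to eighth (sixteenth + eighth) = 6; sixteenth note = 2; a full eighth-note quintuplet (5 notes) (five quintuplet eighths span one half) = 16; a full eighth-note quintuplet (5 notes) (five quintuplet eighths span one half) = 16; quarter note = 8; dotted eighth note = 6; dotted eighth note = 6.
Total: 3 + 6 + 2 + 16 + 16 + 8 + 6 + 6 = 63.
Remaining: 64 − 63 = 1 thirty-second note, which is a thirty-second note.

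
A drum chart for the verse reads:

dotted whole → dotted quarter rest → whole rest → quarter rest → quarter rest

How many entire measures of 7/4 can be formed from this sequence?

One bar of 7/4 = 14 eighth notes.
Working in eighth notes: dotted whole = 12; dotted quarter rest = 3; whole rest = 8; quarter rest = 2; quarter rest = 2.
Altogether 12 + 3 + 8 + 2 + 2 = 27.
27 ÷ 14 = 1 complete bar with 13 left over.

1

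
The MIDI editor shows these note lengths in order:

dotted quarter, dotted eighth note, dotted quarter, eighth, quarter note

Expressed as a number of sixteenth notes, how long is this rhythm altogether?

Convert each value to sixteenth notes: dotted quarter = 6; dotted eighth note = 3; dotted quarter = 6; eighth = 2; quarter note = 4.
Adding: 6 + 3 + 6 + 2 + 4 = 21 sixteenth notes.

21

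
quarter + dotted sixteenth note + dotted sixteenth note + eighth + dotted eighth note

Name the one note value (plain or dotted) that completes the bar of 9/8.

dotted quarter note

The bar of 9/8 = 36 thirty-second notes.
Convert each value to thirty-second notes: quarter = 8; dotted sixteenth note = 3; dotted sixteenth note = 3; eighth = 4; dotted eighth note = 6.
Sum: 8 + 3 + 3 + 4 + 6 = 24.
Remaining: 36 − 24 = 12 thirty-second notes, which is a dotted quarter note.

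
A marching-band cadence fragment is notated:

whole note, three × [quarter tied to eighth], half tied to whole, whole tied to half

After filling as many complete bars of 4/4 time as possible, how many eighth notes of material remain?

1

One bar of 4/4 = 8 eighth notes.
Working in eighth notes: whole note = 8; quarter tied to eighth (quarter + eighth) = 3; quarter tied to eighth (quarter + eighth) = 3; quarter tied to eighth (quarter + eighth) = 3; half tied to whole (half + whole) = 12; whole tied to half (whole + half) = 12.
Adding: 8 + 3 + 3 + 3 + 12 + 12 = 41.
41 ÷ 8 = 5 complete bars with 1 eighth note remaining.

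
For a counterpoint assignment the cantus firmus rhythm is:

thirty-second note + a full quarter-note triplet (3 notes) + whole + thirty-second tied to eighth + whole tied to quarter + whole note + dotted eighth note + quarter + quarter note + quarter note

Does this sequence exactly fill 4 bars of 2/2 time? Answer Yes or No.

One bar of 2/2 = 32 thirty-second notes, so 4 bars = 128.
Each duration in thirty-second notes: thirty-second note = 1; a full quarter-note triplet (3 notes) (three triplet quarters span one half) = 16; whole = 32; thirty-second tied to eighth (thirty-second + eighth) = 5; whole tied to quarter (whole + quarter) = 40; whole note = 32; dotted eighth note = 6; quarter = 8; quarter note = 8; quarter note = 8.
Altogether 1 + 16 + 32 + 5 + 40 + 32 + 6 + 8 + 8 + 8 = 156.
156 exceeds 128, so the answer is No.

No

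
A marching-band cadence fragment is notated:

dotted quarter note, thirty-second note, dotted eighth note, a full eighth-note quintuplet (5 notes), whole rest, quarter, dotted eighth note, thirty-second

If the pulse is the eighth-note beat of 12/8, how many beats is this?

One eighth-note beat = 4 thirty-second notes.
Each duration in thirty-second notes: dotted quarter note = 12; thirty-second note = 1; dotted eighth note = 6; a full eighth-note quintuplet (5 notes) (five quintuplet eighths span one half) = 16; whole rest = 32; quarter = 8; dotted eighth note = 6; thirty-second = 1.
Sum: 12 + 1 + 6 + 16 + 32 + 8 + 6 + 1 = 82.
82 ÷ 4 = 20.5 beats.

20.5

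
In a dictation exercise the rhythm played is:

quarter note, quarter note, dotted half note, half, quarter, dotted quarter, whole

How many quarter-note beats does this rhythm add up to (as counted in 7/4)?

One quarter-note beat = 2 eighth notes.
Convert each value to eighth notes: quarter note = 2; quarter note = 2; dotted half note = 6; half = 4; quarter = 2; dotted quarter = 3; whole = 8.
Altogether 2 + 2 + 6 + 4 + 2 + 3 + 8 = 27.
27 ÷ 2 = 13.5 beats.

13.5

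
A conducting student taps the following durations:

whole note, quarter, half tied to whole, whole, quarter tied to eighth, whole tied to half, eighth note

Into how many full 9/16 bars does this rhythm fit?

One bar of 9/16 = 9 sixteenth notes.
Express everything in sixteenth notes: whole note = 16; quarter = 4; half tied to whole (half + whole) = 24; whole = 16; quarter tied to eighth (quarter + eighth) = 6; whole tied to half (whole + half) = 24; eighth note = 2.
Adding: 16 + 4 + 24 + 16 + 6 + 24 + 2 = 92.
92 ÷ 9 = 10 complete bars with 2 left over.

10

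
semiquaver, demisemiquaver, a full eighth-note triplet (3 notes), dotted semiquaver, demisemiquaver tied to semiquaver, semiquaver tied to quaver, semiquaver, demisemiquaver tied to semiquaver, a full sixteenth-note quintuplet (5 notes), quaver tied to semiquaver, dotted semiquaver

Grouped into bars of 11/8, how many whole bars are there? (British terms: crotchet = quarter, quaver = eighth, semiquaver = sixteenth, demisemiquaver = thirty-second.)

One bar of 11/8 = 44 thirty-second notes.
Working in thirty-second notes: semiquaver = 2; demisemiquaver = 1; a full eighth-note triplet (3 notes) (three triplet eighths span one quarter) = 8; dotted semiquaver = 3; demisemiquaver tied to semiquaver (demisemiquaver + semiquaver) = 3; semiquaver tied to quaver (semiquaver + quaver) = 6; semiquaver = 2; demisemiquaver tied to semiquaver (demisemiquaver + semiquaver) = 3; a full sixteenth-note quintuplet (5 notes) (five quintuplet sixteenths span one quarter) = 8; quaver tied to semiquaver (quaver + semiquaver) = 6; dotted semiquaver = 3.
Total: 2 + 1 + 8 + 3 + 3 + 6 + 2 + 3 + 8 + 6 + 3 = 45.
45 ÷ 44 = 1 complete bar with 1 left over.

1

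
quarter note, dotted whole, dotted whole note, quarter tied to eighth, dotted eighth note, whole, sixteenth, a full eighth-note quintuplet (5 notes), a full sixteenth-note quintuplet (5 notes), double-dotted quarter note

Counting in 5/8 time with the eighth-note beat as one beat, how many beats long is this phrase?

One eighth-note beat = 2 sixteenth notes.
Each duration in sixteenth notes: quarter note = 4; dotted whole = 24; dotted whole note = 24; quarter tied to eighth (quarter + eighth) = 6; dotted eighth note = 3; whole = 16; sixteenth = 1; a full eighth-note quintuplet (5 notes) (five quintuplet eighths span one half) = 8; a full sixteenth-note quintuplet (5 notes) (five quintuplet sixteenths span one quarter) = 4; double-dotted quarter note = 7.
Sum: 4 + 24 + 24 + 6 + 3 + 16 + 1 + 8 + 4 + 7 = 97.
97 ÷ 2 = 48.5 beats.

48.5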